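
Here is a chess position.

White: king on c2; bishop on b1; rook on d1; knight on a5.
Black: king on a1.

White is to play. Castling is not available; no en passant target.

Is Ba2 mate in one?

no

After Ba2: black king on a1; in check: yes, from the white rook on d1.
Black has 1 legal reply: Kxa2.
In check but a legal move exists → not checkmate.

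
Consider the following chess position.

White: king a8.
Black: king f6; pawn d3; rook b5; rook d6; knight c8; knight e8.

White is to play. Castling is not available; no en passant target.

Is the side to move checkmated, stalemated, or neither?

White to move; white king on a8.
In check: no.
King squares — a7: attacked by Nc8; b7: attacked by Rb5; b8: attacked by Rb5.
Legal moves for White: none.
Not in check and no legal moves → stalemate.

stalemate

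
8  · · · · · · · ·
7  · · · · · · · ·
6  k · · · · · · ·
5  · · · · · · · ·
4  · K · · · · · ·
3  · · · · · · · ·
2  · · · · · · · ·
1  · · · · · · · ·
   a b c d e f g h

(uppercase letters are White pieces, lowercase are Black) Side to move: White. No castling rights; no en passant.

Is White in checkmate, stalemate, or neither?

White to move; white king on b4.
In check: no.
Legal moves for White: Kc5, Kc4, Ka4, Kc3, Kb3, Ka3.
White has 6 legal moves and is not in check → neither.

neither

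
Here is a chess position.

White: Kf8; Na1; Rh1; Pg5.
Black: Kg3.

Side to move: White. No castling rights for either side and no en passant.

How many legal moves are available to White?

21

White to move; king on f8.
In check: no.
Legal moves: Kg8, Ke8, Kg7, Kf7, Ke7, Rh8, Rh7, Rh6, Rh5, Rh4, Rh3+, Rh2, Rg1+, Rf1, Re1, Rd1, Rc1, Rb1, Nb3, Nc2, g6.
Count: 21.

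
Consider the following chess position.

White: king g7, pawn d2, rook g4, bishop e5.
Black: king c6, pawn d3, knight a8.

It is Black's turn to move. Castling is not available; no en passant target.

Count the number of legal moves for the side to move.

Black to move; king on c6.
In check: no.
Legal moves: Nc7, Nb6, Kd7, Kb7, Kb6, Kd5, Kc5, Kb5.
Count: 8.

8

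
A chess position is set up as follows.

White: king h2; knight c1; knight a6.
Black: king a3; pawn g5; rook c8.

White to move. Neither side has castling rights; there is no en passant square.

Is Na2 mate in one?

After Na2: black king on a3; in check: no.
Black is not in check, so this cannot be checkmate.

no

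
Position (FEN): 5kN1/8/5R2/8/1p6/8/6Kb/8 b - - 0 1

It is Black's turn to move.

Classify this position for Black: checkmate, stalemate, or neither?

Black to move; black king on f8.
In check: yes, from the white rook on f6.
King squares — e7: attacked by Ng8; f7: attacked by Rf6; g7: available; e8: available; g8: available.
Legal moves for Black: Kxg8, Ke8, Kg7.
Black is in check but has 3 legal moves → neither.

neither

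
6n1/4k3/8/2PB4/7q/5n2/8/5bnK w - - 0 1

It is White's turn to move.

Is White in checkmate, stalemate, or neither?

White to move; white king on h1.
In check: yes, from the black queen on h4.
King squares — g1: attacked by Nf3; g2: attacked by Bf1; h2: attacked by Nf3.
Legal moves for White: none.
In check with no legal moves → checkmate.

checkmate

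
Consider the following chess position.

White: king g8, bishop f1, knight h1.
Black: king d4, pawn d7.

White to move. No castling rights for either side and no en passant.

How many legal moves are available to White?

White to move; king on g8.
In check: no.
Legal moves: Kh8, Kf8, Kh7, Kg7, Kf7, Ng3, Nf2, Ba6, Bb5, Bc4, Bh3, Bd3, Bg2, Be2.
Count: 14.

14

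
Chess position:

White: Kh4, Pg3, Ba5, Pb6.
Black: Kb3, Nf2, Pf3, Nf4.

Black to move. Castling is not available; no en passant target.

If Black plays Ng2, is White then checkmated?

After Ng2: white king on h4; in check: yes, from the black knight on g2.
White has 2 legal replies: Kh5, Kg5.
In check but a legal move exists → not checkmate.

no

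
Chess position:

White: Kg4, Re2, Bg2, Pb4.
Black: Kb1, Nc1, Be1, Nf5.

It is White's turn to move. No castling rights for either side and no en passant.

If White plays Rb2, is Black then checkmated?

After Rb2: black king on b1; in check: yes, from the white rook on b2.
Black has 2 legal replies: Kxb2, Ka1.
In check but a legal move exists → not checkmate.

no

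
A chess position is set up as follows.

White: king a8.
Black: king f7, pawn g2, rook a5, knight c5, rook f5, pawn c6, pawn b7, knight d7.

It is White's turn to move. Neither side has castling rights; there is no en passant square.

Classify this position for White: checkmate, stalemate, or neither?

checkmate

White to move; white king on a8.
In check: yes, from the black rook on a5.
King squares — a7: attacked by Ra5; b7: attacked by Nc5; b8: attacked by Nd7.
Legal moves for White: none.
In check with no legal moves → checkmate.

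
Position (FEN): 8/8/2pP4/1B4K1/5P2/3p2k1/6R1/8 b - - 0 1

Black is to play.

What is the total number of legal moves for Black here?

Black to move; king on g3.
In check: yes, from the white rook on g2.
Legal moves: Kh3, Kf3, Kxg2.
Count: 3.

3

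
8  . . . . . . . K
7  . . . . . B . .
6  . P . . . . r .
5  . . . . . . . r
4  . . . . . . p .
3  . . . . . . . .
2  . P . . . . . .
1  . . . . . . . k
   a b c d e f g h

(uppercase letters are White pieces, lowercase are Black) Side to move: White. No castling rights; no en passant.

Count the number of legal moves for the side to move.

0

White to move; king on h8.
In check: yes, from the black rook on h5.
Legal moves: none.
Count: 0.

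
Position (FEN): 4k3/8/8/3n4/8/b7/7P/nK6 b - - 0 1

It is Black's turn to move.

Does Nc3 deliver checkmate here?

After Nc3: white king on b1; in check: yes, from the black knight on c3.
White has 1 legal reply: Kxa1.
In check but a legal move exists → not checkmate.

no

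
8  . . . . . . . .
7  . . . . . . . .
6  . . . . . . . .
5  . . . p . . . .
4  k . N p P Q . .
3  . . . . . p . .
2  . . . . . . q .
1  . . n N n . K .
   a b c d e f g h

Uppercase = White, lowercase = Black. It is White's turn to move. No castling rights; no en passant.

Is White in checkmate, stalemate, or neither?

White to move; white king on g1.
In check: yes, from the black queen on g2.
King squares — f1: attacked by Qg2; h1: attacked by Qg2; f2: attacked by Qg2; g2: attacked by Ne1; h2: attacked by Qg2.
Legal moves for White: none.
In check with no legal moves → checkmate.

checkmate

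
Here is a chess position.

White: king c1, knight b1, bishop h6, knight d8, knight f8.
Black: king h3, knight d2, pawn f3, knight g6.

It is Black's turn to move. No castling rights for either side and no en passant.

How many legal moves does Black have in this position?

Black to move; king on h3.
In check: no.
Legal moves: Nh8, Nxf8, Ne7, Ne5, Nh4, Nf4, Kh4, Kg4, Kg3, Kh2, Kg2, Ne4, Nc4, Nb3+, Nf1, Nxb1, f2.
Count: 17.

17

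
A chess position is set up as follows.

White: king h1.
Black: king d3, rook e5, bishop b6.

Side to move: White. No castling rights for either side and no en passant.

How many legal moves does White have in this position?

White to move; king on h1.
In check: no.
Legal moves: Kh2, Kg2.
Count: 2.

2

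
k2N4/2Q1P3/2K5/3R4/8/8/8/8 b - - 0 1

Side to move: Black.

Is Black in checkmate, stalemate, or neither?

Black to move; black king on a8.
In check: no.
King squares — a7: attacked by Qc7; b7: attacked by Kc6; b8: attacked by Qc7.
Legal moves for Black: none.
Not in check and no legal moves → stalemate.

stalemate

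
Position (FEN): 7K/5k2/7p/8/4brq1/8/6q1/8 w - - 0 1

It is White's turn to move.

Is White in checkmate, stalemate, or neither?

White to move; white king on h8.
In check: no.
King squares — g7: attacked by Qg4; h7: attacked by Be4; g8: attacked by Qg4.
Legal moves for White: none.
Not in check and no legal moves → stalemate.

stalemate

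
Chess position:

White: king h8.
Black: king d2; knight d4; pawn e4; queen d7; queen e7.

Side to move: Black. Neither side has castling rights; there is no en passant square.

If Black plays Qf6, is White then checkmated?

After Qf6: white king on h8; in check: yes, from the black queen on f6.
White has 1 legal reply: Kg8.
In check but a legal move exists → not checkmate.

no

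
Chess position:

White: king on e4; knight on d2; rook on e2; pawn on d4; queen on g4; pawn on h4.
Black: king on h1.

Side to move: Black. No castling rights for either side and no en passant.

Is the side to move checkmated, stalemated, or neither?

stalemate

Black to move; black king on h1.
In check: no.
King squares — g1: attacked by Qg4; g2: attacked by Re2; h2: attacked by Re2.
Legal moves for Black: none.
Not in check and no legal moves → stalemate.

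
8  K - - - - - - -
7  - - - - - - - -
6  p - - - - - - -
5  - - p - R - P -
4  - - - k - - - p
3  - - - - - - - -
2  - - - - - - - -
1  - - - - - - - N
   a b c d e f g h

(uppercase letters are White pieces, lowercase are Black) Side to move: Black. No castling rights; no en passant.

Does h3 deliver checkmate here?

After h3: white king on a8; in check: no.
White is not in check, so this cannot be checkmate.

no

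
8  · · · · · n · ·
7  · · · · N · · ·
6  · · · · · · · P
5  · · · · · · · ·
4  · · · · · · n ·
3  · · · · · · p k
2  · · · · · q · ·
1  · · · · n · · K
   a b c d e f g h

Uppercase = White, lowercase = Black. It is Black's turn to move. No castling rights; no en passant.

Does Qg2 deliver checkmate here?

yes

After Qg2: white king on h1; in check: yes, from the black queen on g2.
King squares — g1: attacked by Qg2; g2: attacked by Ne1; h2: attacked by Qg2.
White has no legal moves → checkmate.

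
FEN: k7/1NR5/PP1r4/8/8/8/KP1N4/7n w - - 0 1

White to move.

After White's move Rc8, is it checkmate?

yes

After Rc8: black king on a8; in check: yes, from the white rook on c8.
King squares — a7: attacked by Pb6; b7: attacked by Pa6; b8: attacked by Rc8.
Black has no legal moves → checkmate.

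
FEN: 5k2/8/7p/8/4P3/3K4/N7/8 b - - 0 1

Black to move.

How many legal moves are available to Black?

Black to move; king on f8.
In check: no.
Legal moves: Kg8, Ke8, Kg7, Kf7, Ke7, h5.
Count: 6.

6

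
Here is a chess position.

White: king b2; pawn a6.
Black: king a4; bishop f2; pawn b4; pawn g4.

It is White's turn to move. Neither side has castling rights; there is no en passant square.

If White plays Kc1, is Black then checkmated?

After Kc1: black king on a4; in check: no.
Black is not in check, so this cannot be checkmate.

no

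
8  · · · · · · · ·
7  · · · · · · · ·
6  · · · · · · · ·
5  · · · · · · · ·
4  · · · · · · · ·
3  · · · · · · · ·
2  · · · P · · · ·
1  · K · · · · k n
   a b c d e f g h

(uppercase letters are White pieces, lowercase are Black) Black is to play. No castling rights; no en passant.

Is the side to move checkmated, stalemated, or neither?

Black to move; black king on g1.
In check: no.
Legal moves for Black: Ng3, Nf2, Kh2, Kg2, Kf2, Kf1.
Black has 6 legal moves and is not in check → neither.

neither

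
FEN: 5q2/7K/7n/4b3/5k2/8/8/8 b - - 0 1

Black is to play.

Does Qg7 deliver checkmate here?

yes

After Qg7: white king on h7; in check: yes, from the black queen on g7.
King squares — g6: attacked by Qg7; h6: attacked by Qg7; g7: attacked by Be5; g8: attacked by Nh6; h8: attacked by Qg7.
White has no legal moves → checkmate.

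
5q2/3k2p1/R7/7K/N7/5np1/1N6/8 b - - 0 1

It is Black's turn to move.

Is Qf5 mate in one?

After Qf5: white king on h5; in check: yes, from the black queen on f5.
King squares — g4: attacked by Qf5; h4: attacked by Nf3; g5: attacked by Nf3; g6: attacked by Qf5; h6: attacked by Pg7.
White has no legal moves → checkmate.

yes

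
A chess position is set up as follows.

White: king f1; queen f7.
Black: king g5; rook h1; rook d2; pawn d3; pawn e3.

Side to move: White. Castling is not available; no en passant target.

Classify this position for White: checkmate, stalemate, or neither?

White to move; white king on f1.
In check: yes, from the black rook on h1.
King squares — e1: attacked by Rh1; g1: attacked by Rh1; e2: attacked by Rd2; f2: attacked by Rd2; g2: attacked by Rd2.
Legal moves for White: none.
In check with no legal moves → checkmate.

checkmate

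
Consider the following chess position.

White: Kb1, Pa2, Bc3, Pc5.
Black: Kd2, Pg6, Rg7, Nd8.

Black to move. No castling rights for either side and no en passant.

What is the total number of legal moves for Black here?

5

Black to move; king on d2.
In check: yes, from the white bishop on c3.
Legal moves: Ke3, Kd3, Kxc3, Ke2, Kd1.
Count: 5.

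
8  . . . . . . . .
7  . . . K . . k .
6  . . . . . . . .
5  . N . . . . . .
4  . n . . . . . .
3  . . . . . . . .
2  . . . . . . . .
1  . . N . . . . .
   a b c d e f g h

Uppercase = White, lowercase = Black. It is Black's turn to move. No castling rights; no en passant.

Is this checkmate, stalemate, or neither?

neither

Black to move; black king on g7.
In check: no.
Legal moves for Black: Kh8, Kg8, Kf8, Kh7, Kf7, Kh6, Kg6, Kf6, Nc6, Na6, Nd5, Nd3, Nc2, Na2.
Black has 14 legal moves and is not in check → neither.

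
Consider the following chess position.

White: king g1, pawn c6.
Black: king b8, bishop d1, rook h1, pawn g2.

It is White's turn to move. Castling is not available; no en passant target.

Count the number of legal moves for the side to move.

2

White to move; king on g1.
In check: yes, from the black rook on h1.
Legal moves: Kxg2, Kf2.
Count: 2.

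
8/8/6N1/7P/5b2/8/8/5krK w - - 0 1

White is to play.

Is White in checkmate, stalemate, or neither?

checkmate

White to move; white king on h1.
In check: yes, from the black rook on g1.
King squares — g1: attacked by Kf1; g2: attacked by Kf1; h2: attacked by Bf4.
Legal moves for White: none.
In check with no legal moves → checkmate.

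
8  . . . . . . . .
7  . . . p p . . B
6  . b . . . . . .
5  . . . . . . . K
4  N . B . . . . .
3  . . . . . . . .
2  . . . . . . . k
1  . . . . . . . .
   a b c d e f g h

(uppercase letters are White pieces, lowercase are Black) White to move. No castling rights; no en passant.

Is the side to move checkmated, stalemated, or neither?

neither

White to move; white king on h5.
In check: no.
Legal moves for White include: Bhg8, Bg6, Bf5, Be4, Bhd3, Bc2, Bb1, Kh6, Kg6, Kg5, Kh4, Kg4, Bcg8, Bf7, Be6, Ba6, Bd5, Bb5, ... (list truncated; more exist).
White has legal moves and is not in check → neither.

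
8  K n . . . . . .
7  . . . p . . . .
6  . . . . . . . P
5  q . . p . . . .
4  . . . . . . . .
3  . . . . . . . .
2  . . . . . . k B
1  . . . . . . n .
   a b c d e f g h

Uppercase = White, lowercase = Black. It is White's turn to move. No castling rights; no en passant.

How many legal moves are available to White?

White to move; king on a8.
In check: yes, from the black queen on a5.
Legal moves: Kxb8, Kb7.
Count: 2.

2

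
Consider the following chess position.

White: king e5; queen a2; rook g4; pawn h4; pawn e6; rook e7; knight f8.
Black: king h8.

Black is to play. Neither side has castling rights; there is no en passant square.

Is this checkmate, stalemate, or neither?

stalemate

Black to move; black king on h8.
In check: no.
King squares — g7: attacked by Rg4; h7: attacked by Re7; g8: attacked by Rg4.
Legal moves for Black: none.
Not in check and no legal moves → stalemate.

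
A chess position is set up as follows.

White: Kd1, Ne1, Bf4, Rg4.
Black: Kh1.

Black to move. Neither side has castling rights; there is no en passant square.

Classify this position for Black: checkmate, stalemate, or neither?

stalemate

Black to move; black king on h1.
In check: no.
King squares — g1: attacked by Rg4; g2: attacked by Ne1; h2: attacked by Bf4.
Legal moves for Black: none.
Not in check and no legal moves → stalemate.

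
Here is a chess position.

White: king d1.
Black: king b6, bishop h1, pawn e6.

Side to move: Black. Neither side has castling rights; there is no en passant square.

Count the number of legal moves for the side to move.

16

Black to move; king on b6.
In check: no.
Legal moves: Kc7, Kb7, Ka7, Kc6, Ka6, Kc5, Kb5, Ka5, Ba8, Bb7, Bc6, Bd5, Be4, Bf3+, Bg2, e5.
Count: 16.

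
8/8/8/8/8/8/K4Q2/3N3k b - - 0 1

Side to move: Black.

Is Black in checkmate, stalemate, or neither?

stalemate

Black to move; black king on h1.
In check: no.
King squares — g1: attacked by Qf2; g2: attacked by Qf2; h2: attacked by Qf2.
Legal moves for Black: none.
Not in check and no legal moves → stalemate.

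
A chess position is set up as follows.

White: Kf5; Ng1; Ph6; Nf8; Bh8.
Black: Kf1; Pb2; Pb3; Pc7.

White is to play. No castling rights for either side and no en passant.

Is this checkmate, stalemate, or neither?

neither

White to move; white king on f5.
In check: no.
Legal moves for White include: Bg7, Bf6, Be5, Bd4, Bc3, Bxb2, Nh7, Nd7, Ng6, Ne6, Kg6, Kf6, Ke6, Kg5, Ke5, Kg4, Kf4, Ke4, ... (list truncated; more exist).
White has legal moves and is not in check → neither.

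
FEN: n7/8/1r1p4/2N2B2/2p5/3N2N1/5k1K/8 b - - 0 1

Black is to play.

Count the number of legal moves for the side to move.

Black to move; king on f2.
In check: yes, from the white knight on d3.
Legal moves: Kf3, Ke3, cxd3.
Count: 3.

3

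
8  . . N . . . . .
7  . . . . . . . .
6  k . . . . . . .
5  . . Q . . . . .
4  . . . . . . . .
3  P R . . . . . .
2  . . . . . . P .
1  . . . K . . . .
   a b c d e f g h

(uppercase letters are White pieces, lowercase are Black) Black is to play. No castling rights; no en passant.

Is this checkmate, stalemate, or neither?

Black to move; black king on a6.
In check: no.
King squares — a5: attacked by Qc5; b5: attacked by Rb3; b6: attacked by Rb3; a7: attacked by Qc5; b7: attacked by Rb3.
Legal moves for Black: none.
Not in check and no legal moves → stalemate.

stalemate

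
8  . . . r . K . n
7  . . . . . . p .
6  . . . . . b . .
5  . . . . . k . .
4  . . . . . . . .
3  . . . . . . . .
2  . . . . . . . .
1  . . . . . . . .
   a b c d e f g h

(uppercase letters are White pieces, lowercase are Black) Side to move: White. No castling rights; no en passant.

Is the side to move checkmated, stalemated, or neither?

checkmate

White to move; white king on f8.
In check: yes, from the black rook on d8.
King squares — e7: attacked by Bf6; f7: attacked by Nh8; g7: attacked by Bf6; e8: attacked by Rd8; g8: attacked by Rd8.
Legal moves for White: none.
In check with no legal moves → checkmate.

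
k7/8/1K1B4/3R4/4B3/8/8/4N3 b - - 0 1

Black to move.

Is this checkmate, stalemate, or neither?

Black to move; black king on a8.
In check: no.
King squares — a7: attacked by Kb6; b7: attacked by Kb6; b8: attacked by Bd6.
Legal moves for Black: none.
Not in check and no legal moves → stalemate.

stalemate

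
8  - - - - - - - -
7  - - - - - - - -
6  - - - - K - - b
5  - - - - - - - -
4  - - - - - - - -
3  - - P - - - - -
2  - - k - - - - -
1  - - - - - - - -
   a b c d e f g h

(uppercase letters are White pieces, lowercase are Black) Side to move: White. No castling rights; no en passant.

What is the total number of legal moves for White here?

9

White to move; king on e6.
In check: no.
Legal moves: Kf7, Ke7, Kd7, Kf6, Kd6, Kf5, Ke5, Kd5, c4.
Count: 9.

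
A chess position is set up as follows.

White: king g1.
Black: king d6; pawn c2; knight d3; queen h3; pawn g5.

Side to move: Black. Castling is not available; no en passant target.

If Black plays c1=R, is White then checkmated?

yes

After c1=R: white king on g1; in check: yes, from the black rook on c1.
King squares — f1: attacked by Rc1; h1: attacked by Rc1; f2: attacked by Nd3; g2: attacked by Qh3; h2: attacked by Qh3.
White has no legal moves → checkmate.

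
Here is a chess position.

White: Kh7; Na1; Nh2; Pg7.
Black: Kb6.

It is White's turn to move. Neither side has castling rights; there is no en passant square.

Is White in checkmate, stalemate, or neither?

neither

White to move; white king on h7.
In check: no.
Legal moves for White: Kh8, Kg8, Kh6, Kg6, Ng4, Nf3, Nf1, Nb3, Nc2, g8=Q, g8=R, g8=B, g8=N.
White has 13 legal moves and is not in check → neither.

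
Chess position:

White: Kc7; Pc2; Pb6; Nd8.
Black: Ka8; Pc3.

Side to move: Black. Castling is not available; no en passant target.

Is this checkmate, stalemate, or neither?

stalemate

Black to move; black king on a8.
In check: no.
King squares — a7: attacked by Pb6; b7: attacked by Kc7; b8: attacked by Kc7.
Legal moves for Black: none.
Not in check and no legal moves → stalemate.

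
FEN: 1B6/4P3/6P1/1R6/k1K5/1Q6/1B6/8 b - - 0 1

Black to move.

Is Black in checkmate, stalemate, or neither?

Black to move; black king on a4.
In check: yes, from the white queen on b3.
King squares — a3: attacked by Bb2; b3: attacked by Kc4; b4: attacked by Qb3; a5: attacked by Rb5; b5: attacked by Qb3.
Legal moves for Black: none.
In check with no legal moves → checkmate.

checkmate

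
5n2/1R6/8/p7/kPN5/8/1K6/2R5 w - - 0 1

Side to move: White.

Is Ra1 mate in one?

yes

After Ra1: black king on a4; in check: yes, from the white rook on a1.
King squares — a3: attacked by Ra1; b3: attacked by Kb2; b4: attacked by Rb7; a5: own pawn; b5: attacked by Rb7.
Black has no legal moves → checkmate.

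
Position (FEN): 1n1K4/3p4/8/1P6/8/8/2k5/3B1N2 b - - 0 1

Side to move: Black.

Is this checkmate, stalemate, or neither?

neither

Black to move; black king on c2.
In check: yes, from the white bishop on d1.
Legal moves for Black: Kd3, Kc3, Kb2, Kxd1, Kc1, Kb1.
Black is in check but has 6 legal moves → neither.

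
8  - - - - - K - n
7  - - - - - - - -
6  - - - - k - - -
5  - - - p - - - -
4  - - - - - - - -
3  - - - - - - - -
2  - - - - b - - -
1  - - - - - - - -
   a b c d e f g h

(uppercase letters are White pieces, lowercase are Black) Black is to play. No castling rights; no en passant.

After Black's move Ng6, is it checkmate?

no

After Ng6: white king on f8; in check: yes, from the black knight on g6.
White has 3 legal replies: Kg8, Ke8, Kg7.
In check but a legal move exists → not checkmate.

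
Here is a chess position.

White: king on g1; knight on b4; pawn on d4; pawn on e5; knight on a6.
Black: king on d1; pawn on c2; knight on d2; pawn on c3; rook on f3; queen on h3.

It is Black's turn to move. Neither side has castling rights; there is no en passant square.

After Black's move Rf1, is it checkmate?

yes

After Rf1: white king on g1; in check: yes, from the black rook on f1.
King squares — f1: attacked by Nd2; h1: attacked by Rf1; f2: attacked by Rf1; g2: attacked by Qh3; h2: attacked by Qh3.
White has no legal moves → checkmate.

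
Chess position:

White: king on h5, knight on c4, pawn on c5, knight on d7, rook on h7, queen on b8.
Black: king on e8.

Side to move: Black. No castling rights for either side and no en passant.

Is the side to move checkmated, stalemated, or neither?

checkmate

Black to move; black king on e8.
In check: yes, from the white queen on b8.
King squares — d7: attacked by Rh7; e7: attacked by Rh7; f7: attacked by Rh7; d8: attacked by Qb8; f8: attacked by Nd7.
Legal moves for Black: none.
In check with no legal moves → checkmate.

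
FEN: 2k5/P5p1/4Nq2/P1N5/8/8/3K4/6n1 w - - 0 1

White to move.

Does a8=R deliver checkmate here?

After a8=R: black king on c8; in check: yes, from the white rook on a8.
King squares — b7: attacked by Nc5; c7: attacked by Ne6; d7: attacked by Nc5; b8: attacked by Ra8; d8: attacked by Ne6.
Black has no legal moves → checkmate.

yes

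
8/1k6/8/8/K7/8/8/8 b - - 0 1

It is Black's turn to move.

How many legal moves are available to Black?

8

Black to move; king on b7.
In check: no.
Legal moves: Kc8, Kb8, Ka8, Kc7, Ka7, Kc6, Kb6, Ka6.
Count: 8.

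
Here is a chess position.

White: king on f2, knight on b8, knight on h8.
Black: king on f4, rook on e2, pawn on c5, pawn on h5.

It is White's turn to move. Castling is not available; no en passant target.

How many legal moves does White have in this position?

3

White to move; king on f2.
In check: yes, from the black rook on e2.
Legal moves: Kxe2, Kg1, Kf1.
Count: 3.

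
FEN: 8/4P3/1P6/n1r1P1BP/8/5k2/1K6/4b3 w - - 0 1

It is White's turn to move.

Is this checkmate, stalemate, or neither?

neither

White to move; white king on b2.
In check: no.
Legal moves for White: Bh6, Bf6, Bh4, Bf4, Be3, Bd2, Bc1, Ka3, Ka2, Kb1, Ka1, e8=Q, e8=R, e8=B, e8=N, b7, h6, e6.
White has 18 legal moves and is not in check → neither.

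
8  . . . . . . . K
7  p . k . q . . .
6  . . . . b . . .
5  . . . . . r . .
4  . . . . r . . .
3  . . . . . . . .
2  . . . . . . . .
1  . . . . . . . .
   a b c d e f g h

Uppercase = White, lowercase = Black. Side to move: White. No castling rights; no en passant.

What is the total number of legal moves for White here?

0

White to move; king on h8.
In check: no.
Legal moves: none.
Count: 0.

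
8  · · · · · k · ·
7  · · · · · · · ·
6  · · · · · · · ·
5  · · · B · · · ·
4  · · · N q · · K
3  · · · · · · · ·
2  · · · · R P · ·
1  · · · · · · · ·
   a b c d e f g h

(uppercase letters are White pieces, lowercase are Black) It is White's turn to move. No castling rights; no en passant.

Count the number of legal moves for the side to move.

White to move; king on h4.
In check: yes, from the black queen on e4.
Legal moves: Kh5, Kg5, Kh3, Kg3, Bxe4, Rxe4, f4.
Count: 7.

7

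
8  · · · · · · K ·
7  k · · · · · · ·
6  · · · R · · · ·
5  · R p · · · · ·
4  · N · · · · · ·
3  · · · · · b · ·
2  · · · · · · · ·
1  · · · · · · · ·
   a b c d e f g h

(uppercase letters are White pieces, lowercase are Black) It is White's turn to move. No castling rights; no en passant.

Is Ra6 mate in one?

After Ra6: black king on a7; in check: yes, from the white rook on a6.
King squares — a6: attacked by Nb4; b6: attacked by Rb5; b7: attacked by Rb5; a8: attacked by Ra6; b8: attacked by Rb5.
Black has no legal moves → checkmate.

yes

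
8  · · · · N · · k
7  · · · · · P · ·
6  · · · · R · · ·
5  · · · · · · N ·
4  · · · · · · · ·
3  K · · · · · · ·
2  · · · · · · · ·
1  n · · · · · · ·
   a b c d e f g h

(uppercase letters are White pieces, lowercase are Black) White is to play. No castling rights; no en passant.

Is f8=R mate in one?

After f8=R: black king on h8; in check: yes, from the white rook on f8.
King squares — g7: attacked by Ne8; h7: attacked by Ng5; g8: attacked by Rf8.
Black has no legal moves → checkmate.

yes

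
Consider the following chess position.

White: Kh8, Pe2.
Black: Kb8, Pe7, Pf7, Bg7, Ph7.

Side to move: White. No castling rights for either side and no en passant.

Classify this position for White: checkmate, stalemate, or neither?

White to move; white king on h8.
In check: yes, from the black bishop on g7.
King squares — g7: available; h7: available; g8: available.
Legal moves for White: Kg8, Kxh7, Kxg7.
White is in check but has 3 legal moves → neither.

neither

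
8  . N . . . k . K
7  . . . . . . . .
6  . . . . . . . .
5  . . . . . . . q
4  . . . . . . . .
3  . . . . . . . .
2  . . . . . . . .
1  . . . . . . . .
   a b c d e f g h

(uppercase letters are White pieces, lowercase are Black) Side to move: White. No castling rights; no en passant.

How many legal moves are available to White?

White to move; king on h8.
In check: yes, from the black queen on h5.
Legal moves: none.
Count: 0.

0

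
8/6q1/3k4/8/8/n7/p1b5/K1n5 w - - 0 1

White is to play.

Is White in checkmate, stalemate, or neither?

checkmate

White to move; white king on a1.
In check: yes, from the black queen on g7.
King squares — b1: attacked by Pa2; a2: attacked by Nc1; b2: attacked by Qg7.
Legal moves for White: none.
In check with no legal moves → checkmate.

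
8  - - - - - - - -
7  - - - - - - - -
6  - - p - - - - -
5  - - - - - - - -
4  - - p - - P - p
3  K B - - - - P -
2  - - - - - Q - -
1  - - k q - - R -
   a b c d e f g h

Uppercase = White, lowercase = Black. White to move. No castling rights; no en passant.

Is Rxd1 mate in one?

After Rxd1: black king on c1; in check: yes, from the white rook on d1.
King squares — b1: attacked by Rd1; d1: attacked by Bb3; b2: attacked by Qf2; c2: attacked by Qf2; d2: attacked by Rd1.
Black has no legal moves → checkmate.

yes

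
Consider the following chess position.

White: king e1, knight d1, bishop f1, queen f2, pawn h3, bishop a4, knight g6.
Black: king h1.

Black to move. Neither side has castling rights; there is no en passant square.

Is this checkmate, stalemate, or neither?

Black to move; black king on h1.
In check: no.
King squares — g1: attacked by Qf2; g2: attacked by Bf1; h2: attacked by Qf2.
Legal moves for Black: none.
Not in check and no legal moves → stalemate.

stalemate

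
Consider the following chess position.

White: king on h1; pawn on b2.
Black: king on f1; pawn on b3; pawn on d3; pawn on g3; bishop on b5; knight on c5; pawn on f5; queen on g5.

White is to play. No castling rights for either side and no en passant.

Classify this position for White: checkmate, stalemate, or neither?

White to move; white king on h1.
In check: no.
King squares — g1: attacked by Kf1; g2: attacked by Kf1; h2: attacked by Pg3.
Legal moves for White: none.
Not in check and no legal moves → stalemate.

stalemate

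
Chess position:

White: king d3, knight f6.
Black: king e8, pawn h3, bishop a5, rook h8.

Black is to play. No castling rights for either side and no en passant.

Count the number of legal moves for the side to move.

4

Black to move; king on e8.
In check: yes, from the white knight on f6.
Legal moves: Kf8, Kd8, Kf7, Ke7.
Count: 4.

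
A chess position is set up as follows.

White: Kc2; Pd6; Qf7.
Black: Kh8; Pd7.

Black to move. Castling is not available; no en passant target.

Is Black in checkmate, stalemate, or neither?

stalemate

Black to move; black king on h8.
In check: no.
King squares — g7: attacked by Qf7; h7: attacked by Qf7; g8: attacked by Qf7.
Legal moves for Black: none.
Not in check and no legal moves → stalemate.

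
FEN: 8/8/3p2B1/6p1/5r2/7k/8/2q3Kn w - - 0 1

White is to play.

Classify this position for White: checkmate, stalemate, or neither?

White to move; white king on g1.
In check: yes, from the black queen on c1.
King squares — f1: attacked by Qc1; h1: attacked by Qc1; f2: attacked by Nh1; g2: attacked by Kh3; h2: attacked by Kh3.
Legal moves for White: none.
In check with no legal moves → checkmate.

checkmate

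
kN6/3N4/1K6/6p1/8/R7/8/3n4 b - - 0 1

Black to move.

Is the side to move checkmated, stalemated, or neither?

checkmate

Black to move; black king on a8.
In check: yes, from the white rook on a3.
King squares — a7: attacked by Ra3; b7: attacked by Kb6; b8: attacked by Nd7.
Legal moves for Black: none.
In check with no legal moves → checkmate.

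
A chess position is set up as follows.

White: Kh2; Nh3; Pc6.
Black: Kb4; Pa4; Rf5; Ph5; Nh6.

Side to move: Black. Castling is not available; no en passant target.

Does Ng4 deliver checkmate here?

After Ng4: white king on h2; in check: yes, from the black knight on g4.
White has 4 legal replies: Kg3, Kg2, Kh1, Kg1.
In check but a legal move exists → not checkmate.

no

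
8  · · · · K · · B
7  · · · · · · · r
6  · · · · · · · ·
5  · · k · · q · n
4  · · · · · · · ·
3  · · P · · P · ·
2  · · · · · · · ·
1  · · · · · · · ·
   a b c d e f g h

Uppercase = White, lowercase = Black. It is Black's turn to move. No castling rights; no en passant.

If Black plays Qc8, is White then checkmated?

After Qc8: white king on e8; in check: yes, from the black queen on c8.
King squares — d7: attacked by Rh7; e7: attacked by Rh7; f7: attacked by Rh7; d8: attacked by Qc8; f8: attacked by Qc8.
White has no legal moves → checkmate.

yes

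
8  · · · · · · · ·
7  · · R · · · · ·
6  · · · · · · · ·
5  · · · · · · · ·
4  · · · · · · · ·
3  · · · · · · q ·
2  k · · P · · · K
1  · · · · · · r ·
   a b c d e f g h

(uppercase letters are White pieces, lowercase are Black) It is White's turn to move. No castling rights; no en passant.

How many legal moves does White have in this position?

0

White to move; king on h2.
In check: yes, from the black queen on g3.
Legal moves: none.
Count: 0.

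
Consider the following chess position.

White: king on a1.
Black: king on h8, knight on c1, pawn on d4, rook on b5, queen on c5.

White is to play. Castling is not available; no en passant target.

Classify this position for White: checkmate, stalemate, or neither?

stalemate

White to move; white king on a1.
In check: no.
King squares — b1: attacked by Rb5; a2: attacked by Nc1; b2: attacked by Rb5.
Legal moves for White: none.
Not in check and no legal moves → stalemate.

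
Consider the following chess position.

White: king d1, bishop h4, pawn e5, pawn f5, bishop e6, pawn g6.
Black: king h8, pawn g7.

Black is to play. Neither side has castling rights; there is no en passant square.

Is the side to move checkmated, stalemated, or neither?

stalemate

Black to move; black king on h8.
In check: no.
King squares — g7: own pawn; h7: attacked by Pg6; g8: attacked by Be6.
Legal moves for Black: none.
Not in check and no legal moves → stalemate.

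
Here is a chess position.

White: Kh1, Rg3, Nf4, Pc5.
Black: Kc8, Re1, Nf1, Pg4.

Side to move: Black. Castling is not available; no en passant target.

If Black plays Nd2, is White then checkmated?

After Nd2: white king on h1; in check: yes, from the black rook on e1.
White has 3 legal replies: Kh2, Kg2, Rg1.
In check but a legal move exists → not checkmate.

no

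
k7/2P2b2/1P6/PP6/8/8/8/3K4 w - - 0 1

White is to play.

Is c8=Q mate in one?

After c8=Q: black king on a8; in check: yes, from the white queen on c8.
King squares — a7: attacked by Pb6; b7: attacked by Qc8; b8: attacked by Qc8.
Black has no legal moves → checkmate.

yes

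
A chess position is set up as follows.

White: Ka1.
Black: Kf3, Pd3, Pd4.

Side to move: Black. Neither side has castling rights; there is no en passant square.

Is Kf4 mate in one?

no

After Kf4: white king on a1; in check: no.
White is not in check, so this cannot be checkmate.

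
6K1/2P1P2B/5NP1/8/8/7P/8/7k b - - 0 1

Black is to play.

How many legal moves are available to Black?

Black to move; king on h1.
In check: no.
Legal moves: Kh2, Kg2, Kg1.
Count: 3.

3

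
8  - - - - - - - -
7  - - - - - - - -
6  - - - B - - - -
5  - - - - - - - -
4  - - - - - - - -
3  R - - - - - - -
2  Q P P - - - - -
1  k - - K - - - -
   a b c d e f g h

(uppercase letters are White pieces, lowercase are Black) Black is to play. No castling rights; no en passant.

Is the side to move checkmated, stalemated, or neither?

checkmate

Black to move; black king on a1.
In check: yes, from the white queen on a2.
King squares — b1: attacked by Qa2; a2: attacked by Ra3; b2: attacked by Qa2.
Legal moves for Black: none.
In check with no legal moves → checkmate.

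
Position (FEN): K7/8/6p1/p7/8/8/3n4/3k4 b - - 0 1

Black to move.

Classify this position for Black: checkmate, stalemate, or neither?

neither

Black to move; black king on d1.
In check: no.
Legal moves for Black: Ne4, Nc4, Nf3, Nb3, Nf1, Nb1, Ke2, Kc2, Ke1, Kc1, g5, a4.
Black has 12 legal moves and is not in check → neither.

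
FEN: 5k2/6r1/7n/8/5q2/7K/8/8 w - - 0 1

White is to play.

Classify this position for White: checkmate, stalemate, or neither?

White to move; white king on h3.
In check: no.
King squares — g2: attacked by Rg7; h2: attacked by Qf4; g3: attacked by Qf4; g4: attacked by Qf4; h4: attacked by Qf4.
Legal moves for White: none.
Not in check and no legal moves → stalemate.

stalemate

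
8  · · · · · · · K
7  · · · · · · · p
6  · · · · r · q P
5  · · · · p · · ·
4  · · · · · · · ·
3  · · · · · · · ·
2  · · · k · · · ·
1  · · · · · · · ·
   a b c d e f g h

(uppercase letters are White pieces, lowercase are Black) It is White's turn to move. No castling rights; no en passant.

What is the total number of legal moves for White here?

0

White to move; king on h8.
In check: no.
Legal moves: none.
Count: 0.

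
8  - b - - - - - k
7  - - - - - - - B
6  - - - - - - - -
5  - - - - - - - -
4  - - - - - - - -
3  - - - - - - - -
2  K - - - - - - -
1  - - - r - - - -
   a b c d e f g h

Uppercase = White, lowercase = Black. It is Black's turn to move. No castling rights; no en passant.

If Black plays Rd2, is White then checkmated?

After Rd2: white king on a2; in check: yes, from the black rook on d2.
White has 5 legal replies: Kb3, Ka3, Kb1, Ka1, Bc2.
In check but a legal move exists → not checkmate.

no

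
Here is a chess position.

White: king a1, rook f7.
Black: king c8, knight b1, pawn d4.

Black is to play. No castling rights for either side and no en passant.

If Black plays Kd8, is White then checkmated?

After Kd8: white king on a1; in check: no.
White is not in check, so this cannot be checkmate.

no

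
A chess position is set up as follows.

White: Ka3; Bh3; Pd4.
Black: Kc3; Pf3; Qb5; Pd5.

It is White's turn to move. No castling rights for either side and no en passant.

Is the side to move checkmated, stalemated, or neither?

neither

White to move; white king on a3.
In check: no.
Legal moves for White: Bc8, Bd7, Be6, Bf5, Bg4, Bg2, Bf1, Ka2.
White has 8 legal moves and is not in check → neither.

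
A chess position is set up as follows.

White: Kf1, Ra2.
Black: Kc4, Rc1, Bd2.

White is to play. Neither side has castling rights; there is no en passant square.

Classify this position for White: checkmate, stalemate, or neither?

neither

White to move; white king on f1.
In check: yes, from the black rook on c1.
Legal moves for White: Kg2, Kf2, Ke2.
White is in check but has 3 legal moves → neither.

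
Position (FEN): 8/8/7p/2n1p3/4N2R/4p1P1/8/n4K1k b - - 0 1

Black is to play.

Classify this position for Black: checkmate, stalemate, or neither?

checkmate

Black to move; black king on h1.
In check: yes, from the white rook on h4.
King squares — g1: attacked by Kf1; g2: attacked by Kf1; h2: attacked by Rh4.
Legal moves for Black: none.
In check with no legal moves → checkmate.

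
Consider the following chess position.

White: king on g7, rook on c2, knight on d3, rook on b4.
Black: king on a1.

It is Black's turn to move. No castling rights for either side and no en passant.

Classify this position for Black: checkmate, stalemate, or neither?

stalemate

Black to move; black king on a1.
In check: no.
King squares — b1: attacked by Rb4; a2: attacked by Rc2; b2: attacked by Rc2.
Legal moves for Black: none.
Not in check and no legal moves → stalemate.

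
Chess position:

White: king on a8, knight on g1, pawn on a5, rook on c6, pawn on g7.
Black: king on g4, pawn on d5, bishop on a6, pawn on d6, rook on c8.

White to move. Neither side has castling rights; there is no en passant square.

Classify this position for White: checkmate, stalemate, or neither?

White to move; white king on a8.
In check: yes, from the black rook on c8.
King squares — a7: available; b7: attacked by Ba6; b8: attacked by Rc8.
Legal moves for White: Ka7, Rxc8.
White is in check but has 2 legal moves → neither.

neither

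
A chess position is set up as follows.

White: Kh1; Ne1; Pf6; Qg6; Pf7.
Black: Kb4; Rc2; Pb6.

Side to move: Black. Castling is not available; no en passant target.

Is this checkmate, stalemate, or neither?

neither

Black to move; black king on b4.
In check: no.
Legal moves for Black include: Kc5, Kb5, Ka5, Kc4, Ka4, Kc3, Kb3, Ka3, Rc8, Rc7, Rc6, Rc5, Rc4, Rc3, Rh2+, Rg2, Rf2, Re2, ... (list truncated; more exist).
Black has legal moves and is not in check → neither.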